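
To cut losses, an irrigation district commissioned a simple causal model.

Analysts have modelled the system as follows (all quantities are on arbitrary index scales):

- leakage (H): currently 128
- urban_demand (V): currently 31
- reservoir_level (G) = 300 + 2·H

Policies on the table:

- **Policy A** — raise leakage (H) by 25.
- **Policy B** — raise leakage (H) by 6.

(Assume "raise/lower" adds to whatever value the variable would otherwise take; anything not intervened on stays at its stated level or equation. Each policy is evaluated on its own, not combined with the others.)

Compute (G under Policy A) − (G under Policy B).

Policy A (H + 25):
  H = 128 + 25 = 153
  G = 300 + 2·153 = 606
Policy B (H + 6):
  H = 128 + 6 = 134
  G = 300 + 2·134 = 568
G: 606 − 568 = 38

38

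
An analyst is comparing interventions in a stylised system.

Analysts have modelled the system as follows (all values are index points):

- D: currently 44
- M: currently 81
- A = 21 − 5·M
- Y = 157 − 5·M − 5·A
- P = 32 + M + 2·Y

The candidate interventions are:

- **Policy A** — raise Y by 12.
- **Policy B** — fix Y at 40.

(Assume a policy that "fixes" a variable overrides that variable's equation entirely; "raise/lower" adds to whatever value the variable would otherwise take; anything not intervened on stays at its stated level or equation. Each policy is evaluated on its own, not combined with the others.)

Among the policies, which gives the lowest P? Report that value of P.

193

Policy A (Y + 12):
  M = 81
  A = 21 − 5·81 = -384
  Y = 157 − 5·81 − 5·(-384) (+12 from intervention) = 1684
  P = 32 + 81 + 2·1684 = 3481
Policy B (Y := 40):
  M = 81
  A = 21 − 5·81 = -384
  Y = 40
  P = 32 + 81 + 2·40 = 193
Comparing — Policy A: P=3481, Policy B: P=193. Lowest is 193 (Policy B).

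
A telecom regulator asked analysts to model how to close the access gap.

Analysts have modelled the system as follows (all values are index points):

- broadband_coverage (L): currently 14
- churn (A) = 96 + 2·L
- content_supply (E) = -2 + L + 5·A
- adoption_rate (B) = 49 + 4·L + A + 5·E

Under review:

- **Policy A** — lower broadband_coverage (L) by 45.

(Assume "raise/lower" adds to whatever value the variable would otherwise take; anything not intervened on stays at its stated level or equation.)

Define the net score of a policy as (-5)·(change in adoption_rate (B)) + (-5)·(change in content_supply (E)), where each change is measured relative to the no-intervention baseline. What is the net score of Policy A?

16200

Baseline:
  L = 14
  A = 96 + 2·14 = 124
  E = -2 + 14 + 5·124 = 632
  B = 49 + 4·14 + 124 + 5·632 = 3389
Policy A (L − 45):
  L = 14 − 45 = -31
  A = 96 + 2·(-31) = 34
  E = -2 + (-31) + 5·34 = 137
  B = 49 + 4·(-31) + 34 + 5·137 = 644
ΔB = 644 − 3389 = -2745; ΔE = 137 − 632 = -495
Score = (-5)·(-2745) + (-5)·(-495) = 16200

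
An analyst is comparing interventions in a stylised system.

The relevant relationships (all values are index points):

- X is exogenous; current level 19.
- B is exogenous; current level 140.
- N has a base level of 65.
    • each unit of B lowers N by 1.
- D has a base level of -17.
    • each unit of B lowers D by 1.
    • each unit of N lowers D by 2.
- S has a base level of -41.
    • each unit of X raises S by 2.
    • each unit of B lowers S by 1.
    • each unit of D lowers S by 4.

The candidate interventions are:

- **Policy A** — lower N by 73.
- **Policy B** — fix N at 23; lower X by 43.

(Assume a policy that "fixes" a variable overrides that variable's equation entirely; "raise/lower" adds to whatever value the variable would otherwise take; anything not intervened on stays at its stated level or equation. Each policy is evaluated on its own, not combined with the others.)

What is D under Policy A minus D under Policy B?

342

Policy A (N − 73):
  B = 140
  N = 65 − 140 (−73 from intervention) = -148
  D = -17 − 140 − 2·(-148) = 139
Policy B (N := 23, X − 43):
  B = 140
  N = 23
  D = -17 − 140 − 2·23 = -203
D: 139 − (-203) = 342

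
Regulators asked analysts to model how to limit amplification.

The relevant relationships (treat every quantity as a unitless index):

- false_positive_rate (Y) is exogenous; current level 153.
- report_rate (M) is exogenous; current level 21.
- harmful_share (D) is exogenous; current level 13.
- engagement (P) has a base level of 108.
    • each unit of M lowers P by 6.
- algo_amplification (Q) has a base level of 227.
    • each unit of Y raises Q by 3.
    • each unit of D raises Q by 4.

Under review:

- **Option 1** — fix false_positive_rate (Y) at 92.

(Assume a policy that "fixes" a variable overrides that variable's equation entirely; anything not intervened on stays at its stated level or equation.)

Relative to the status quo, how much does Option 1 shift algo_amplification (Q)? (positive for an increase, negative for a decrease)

Baseline:
  Y = 153
  D = 13
  Q = 227 + 3·153 + 4·13 = 738
Option 1 (Y := 92):
  Y = 92
  D = 13
  Q = 227 + 3·92 + 4·13 = 555
Change in Q: 555 − 738 = -183

-183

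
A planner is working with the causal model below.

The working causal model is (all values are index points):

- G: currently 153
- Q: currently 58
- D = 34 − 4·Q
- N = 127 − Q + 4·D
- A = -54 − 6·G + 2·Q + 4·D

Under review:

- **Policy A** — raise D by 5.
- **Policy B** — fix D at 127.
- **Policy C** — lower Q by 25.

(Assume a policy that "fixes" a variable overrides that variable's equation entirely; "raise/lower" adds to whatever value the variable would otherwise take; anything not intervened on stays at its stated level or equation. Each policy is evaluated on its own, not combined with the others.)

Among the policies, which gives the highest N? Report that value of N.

Policy A (D + 5):
  Q = 58
  D = 34 − 4·58 (+5 from intervention) = -193
  N = 127 − 58 + 4·(-193) = -703
Policy B (D := 127):
  Q = 58
  D = 127
  N = 127 − 58 + 4·127 = 577
Policy C (Q − 25):
  Q = 58 − 25 = 33
  D = 34 − 4·33 = -98
  N = 127 − 33 + 4·(-98) = -298
Comparing — Policy A: N=-703, Policy B: N=577, Policy C: N=-298. Highest is 577 (Policy B).

577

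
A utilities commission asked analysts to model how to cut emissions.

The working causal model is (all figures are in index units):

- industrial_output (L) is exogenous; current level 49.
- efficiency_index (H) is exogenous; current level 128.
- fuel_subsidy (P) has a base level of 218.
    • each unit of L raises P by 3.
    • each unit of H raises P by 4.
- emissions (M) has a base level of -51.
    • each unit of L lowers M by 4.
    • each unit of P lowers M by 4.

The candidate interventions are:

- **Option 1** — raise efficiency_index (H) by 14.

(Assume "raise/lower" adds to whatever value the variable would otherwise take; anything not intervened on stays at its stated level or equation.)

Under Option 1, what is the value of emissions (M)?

-3979

Option 1 (H + 14):
  L = 49
  H = 128 + 14 = 142
  P = 218 + 3·49 + 4·142 = 933
  M = -51 − 4·49 − 4·933 = -3979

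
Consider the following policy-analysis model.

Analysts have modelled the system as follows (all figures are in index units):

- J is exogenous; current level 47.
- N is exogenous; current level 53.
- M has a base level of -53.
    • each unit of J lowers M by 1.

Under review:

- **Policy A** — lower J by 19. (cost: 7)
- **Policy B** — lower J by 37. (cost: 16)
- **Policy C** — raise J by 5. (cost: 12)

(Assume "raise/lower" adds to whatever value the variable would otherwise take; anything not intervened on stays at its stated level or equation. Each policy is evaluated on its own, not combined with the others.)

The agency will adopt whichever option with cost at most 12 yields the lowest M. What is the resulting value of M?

-105

Policy A (J − 19):
  J = 47 − 19 = 28
  M = -53 − 28 = -81
Policy C (J + 5):
  J = 47 + 5 = 52
  M = -53 − 52 = -105
Comparing — Policy A: M=-81, Policy C: M=-105. Lowest is -105 (Policy C).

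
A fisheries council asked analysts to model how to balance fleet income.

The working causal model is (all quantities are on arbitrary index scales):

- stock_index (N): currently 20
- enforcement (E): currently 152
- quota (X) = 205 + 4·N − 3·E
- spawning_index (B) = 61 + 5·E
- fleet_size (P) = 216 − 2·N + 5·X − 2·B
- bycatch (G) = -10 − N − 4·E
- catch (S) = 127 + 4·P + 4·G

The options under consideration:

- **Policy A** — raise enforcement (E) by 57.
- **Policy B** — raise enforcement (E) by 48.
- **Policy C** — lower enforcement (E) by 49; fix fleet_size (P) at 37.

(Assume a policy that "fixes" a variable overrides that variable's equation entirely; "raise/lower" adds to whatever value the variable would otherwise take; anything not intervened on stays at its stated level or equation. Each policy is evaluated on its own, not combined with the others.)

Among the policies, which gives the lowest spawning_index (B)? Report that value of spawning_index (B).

576

Policy A (E + 57):
  E = 152 + 57 = 209
  B = 61 + 5·209 = 1106
Policy B (E + 48):
  E = 152 + 48 = 200
  B = 61 + 5·200 = 1061
Policy C (E − 49, P := 37):
  E = 152 − 49 = 103
  B = 61 + 5·103 = 576
Comparing — Policy A: B=1106, Policy B: B=1061, Policy C: B=576. Lowest is 576 (Policy C).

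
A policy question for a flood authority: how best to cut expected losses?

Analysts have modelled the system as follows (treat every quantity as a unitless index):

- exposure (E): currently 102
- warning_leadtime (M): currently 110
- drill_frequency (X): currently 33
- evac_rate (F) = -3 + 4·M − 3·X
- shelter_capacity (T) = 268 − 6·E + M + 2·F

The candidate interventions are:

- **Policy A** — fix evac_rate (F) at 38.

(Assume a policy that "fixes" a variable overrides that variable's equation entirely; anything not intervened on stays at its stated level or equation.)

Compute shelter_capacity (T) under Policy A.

-158

Policy A (F := 38):
  E = 102
  M = 110
  X = 33
  F = 38
  T = 268 − 6·102 + 110 + 2·38 = -158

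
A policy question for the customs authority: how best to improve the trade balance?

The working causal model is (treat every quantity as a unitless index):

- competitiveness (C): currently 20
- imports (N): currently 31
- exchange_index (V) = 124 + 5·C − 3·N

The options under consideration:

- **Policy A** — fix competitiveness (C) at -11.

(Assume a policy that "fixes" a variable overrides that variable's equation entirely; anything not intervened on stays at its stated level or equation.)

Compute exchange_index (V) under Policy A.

-24

Policy A (C := -11):
  C = -11
  N = 31
  V = 124 + 5·(-11) − 3·31 = -24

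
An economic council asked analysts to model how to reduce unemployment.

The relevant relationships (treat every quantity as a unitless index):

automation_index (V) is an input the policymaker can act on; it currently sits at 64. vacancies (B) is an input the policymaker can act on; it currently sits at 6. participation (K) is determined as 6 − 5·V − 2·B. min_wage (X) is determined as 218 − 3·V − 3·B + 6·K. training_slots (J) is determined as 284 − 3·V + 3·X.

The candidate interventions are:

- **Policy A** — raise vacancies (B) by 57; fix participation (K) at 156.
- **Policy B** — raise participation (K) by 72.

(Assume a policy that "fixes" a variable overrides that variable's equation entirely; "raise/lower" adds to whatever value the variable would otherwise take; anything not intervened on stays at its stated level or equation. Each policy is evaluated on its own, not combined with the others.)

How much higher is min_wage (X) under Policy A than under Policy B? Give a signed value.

2289

Policy A (B + 57, K := 156):
  V = 64
  B = 6 + 57 = 63
  K = 156
  X = 218 − 3·64 − 3·63 + 6·156 = 773
Policy B (K + 72):
  V = 64
  B = 6
  K = 6 − 5·64 − 2·6 (+72 from intervention) = -254
  X = 218 − 3·64 − 3·6 + 6·(-254) = -1516
X: 773 − (-1516) = 2289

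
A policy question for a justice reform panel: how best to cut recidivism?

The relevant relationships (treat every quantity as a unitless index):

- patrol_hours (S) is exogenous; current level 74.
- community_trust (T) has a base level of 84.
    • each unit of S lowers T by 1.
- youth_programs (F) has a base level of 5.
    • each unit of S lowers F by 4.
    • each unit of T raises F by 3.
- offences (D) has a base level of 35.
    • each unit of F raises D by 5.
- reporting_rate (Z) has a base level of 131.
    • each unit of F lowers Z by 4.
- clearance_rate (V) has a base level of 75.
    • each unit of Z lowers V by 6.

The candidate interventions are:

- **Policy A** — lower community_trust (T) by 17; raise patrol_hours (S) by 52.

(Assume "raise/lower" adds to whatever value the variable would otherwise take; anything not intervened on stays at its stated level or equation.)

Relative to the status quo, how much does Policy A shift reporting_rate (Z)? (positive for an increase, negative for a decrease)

1660

Baseline:
  S = 74
  T = 84 − 74 = 10
  F = 5 − 4·74 + 3·10 = -261
  Z = 131 − 4·(-261) = 1175
Policy A (T − 17, S + 52):
  S = 74 + 52 = 126
  T = 84 − 126 (−17 from intervention) = -59
  F = 5 − 4·126 + 3·(-59) = -676
  Z = 131 − 4·(-676) = 2835
Change in Z: 2835 − 1175 = 1660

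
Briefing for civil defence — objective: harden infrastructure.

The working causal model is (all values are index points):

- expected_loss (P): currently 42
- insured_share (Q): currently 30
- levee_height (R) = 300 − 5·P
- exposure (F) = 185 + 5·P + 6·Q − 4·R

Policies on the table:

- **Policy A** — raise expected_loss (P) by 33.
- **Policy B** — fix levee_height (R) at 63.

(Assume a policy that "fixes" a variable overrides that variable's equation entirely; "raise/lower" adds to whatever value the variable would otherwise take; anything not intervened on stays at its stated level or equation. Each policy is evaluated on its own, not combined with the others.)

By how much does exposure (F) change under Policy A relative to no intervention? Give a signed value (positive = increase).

Baseline:
  P = 42
  Q = 30
  R = 300 − 5·42 = 90
  F = 185 + 5·42 + 6·30 − 4·90 = 215
Policy A (P + 33):
  P = 42 + 33 = 75
  Q = 30
  R = 300 − 5·75 = -75
  F = 185 + 5·75 + 6·30 − 4·(-75) = 1040
Change in F: 1040 − 215 = 825

825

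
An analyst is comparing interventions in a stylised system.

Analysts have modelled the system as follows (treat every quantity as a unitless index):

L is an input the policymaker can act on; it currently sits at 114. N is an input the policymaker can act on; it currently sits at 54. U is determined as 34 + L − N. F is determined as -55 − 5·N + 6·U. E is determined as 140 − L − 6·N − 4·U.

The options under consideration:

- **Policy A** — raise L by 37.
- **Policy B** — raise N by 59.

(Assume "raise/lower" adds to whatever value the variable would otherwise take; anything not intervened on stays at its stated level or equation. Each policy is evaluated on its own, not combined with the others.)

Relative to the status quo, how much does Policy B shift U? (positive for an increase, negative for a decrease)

-59

Baseline:
  L = 114
  N = 54
  U = 34 + 114 − 54 = 94
Policy B (N + 59):
  L = 114
  N = 54 + 59 = 113
  U = 34 + 114 − 113 = 35
Change in U: 35 − 94 = -59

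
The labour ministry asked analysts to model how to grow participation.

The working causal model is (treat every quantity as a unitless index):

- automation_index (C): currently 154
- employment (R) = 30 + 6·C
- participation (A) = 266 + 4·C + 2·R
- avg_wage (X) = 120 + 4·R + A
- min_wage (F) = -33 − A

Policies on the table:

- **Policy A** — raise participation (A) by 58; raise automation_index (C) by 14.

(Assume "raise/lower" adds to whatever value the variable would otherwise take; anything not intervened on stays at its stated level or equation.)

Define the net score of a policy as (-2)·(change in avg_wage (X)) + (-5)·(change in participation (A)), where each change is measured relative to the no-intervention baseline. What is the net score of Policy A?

Baseline:
  C = 154
  R = 30 + 6·154 = 954
  A = 266 + 4·154 + 2·954 = 2790
  X = 120 + 4·954 + 2790 = 6726
Policy A (A + 58, C + 14):
  C = 154 + 14 = 168
  R = 30 + 6·168 = 1038
  A = 266 + 4·168 + 2·1038 (+58 from intervention) = 3072
  X = 120 + 4·1038 + 3072 = 7344
ΔX = 7344 − 6726 = 618; ΔA = 3072 − 2790 = 282
Score = (-2)·618 + (-5)·282 = -2646

-2646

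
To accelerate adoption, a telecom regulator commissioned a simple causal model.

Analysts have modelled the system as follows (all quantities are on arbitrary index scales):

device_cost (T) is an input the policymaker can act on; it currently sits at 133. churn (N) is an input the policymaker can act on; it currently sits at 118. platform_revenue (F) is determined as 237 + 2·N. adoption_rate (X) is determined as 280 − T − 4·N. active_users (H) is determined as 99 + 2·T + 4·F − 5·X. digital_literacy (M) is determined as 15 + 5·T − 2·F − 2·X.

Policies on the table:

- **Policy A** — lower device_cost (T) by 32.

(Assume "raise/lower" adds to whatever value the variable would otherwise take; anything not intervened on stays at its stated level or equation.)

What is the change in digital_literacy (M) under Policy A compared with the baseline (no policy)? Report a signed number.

Baseline:
  T = 133
  N = 118
  F = 237 + 2·118 = 473
  X = 280 − 133 − 4·118 = -325
  M = 15 + 5·133 − 2·473 − 2·(-325) = 384
Policy A (T − 32):
  T = 133 − 32 = 101
  N = 118
  F = 237 + 2·118 = 473
  X = 280 − 101 − 4·118 = -293
  M = 15 + 5·101 − 2·473 − 2·(-293) = 160
Change in M: 160 − 384 = -224

-224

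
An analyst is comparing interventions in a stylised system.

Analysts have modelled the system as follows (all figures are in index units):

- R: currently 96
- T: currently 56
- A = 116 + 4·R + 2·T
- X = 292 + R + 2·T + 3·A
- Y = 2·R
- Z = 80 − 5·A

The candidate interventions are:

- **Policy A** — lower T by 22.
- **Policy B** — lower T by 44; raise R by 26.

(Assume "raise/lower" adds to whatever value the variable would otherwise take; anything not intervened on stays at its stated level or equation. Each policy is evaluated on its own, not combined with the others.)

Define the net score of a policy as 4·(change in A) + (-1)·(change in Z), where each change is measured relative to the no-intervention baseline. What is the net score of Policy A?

-396

Baseline:
  R = 96
  T = 56
  A = 116 + 4·96 + 2·56 = 612
  Z = 80 − 5·612 = -2980
Policy A (T − 22):
  R = 96
  T = 56 − 22 = 34
  A = 116 + 4·96 + 2·34 = 568
  Z = 80 − 5·568 = -2760
ΔA = 568 − 612 = -44; ΔZ = -2760 − (-2980) = 220
Score = 4·(-44) + (-1)·220 = -396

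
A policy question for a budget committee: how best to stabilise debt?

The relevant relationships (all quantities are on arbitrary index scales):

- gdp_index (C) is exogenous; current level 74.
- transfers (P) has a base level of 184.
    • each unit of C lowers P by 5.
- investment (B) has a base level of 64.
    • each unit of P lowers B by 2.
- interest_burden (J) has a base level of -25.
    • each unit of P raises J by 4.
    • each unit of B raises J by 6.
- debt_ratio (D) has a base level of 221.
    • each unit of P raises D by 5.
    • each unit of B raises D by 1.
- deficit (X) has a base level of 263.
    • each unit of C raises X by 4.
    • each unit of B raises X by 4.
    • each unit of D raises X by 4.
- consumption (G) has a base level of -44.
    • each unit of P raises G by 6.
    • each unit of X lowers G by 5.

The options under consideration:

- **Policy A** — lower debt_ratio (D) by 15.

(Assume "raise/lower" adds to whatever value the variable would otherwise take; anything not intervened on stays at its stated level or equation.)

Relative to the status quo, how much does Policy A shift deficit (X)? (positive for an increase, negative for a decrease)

Baseline:
  C = 74
  P = 184 − 5·74 = -186
  B = 64 − 2·(-186) = 436
  D = 221 + 5·(-186) + 436 = -273
  X = 263 + 4·74 + 4·436 + 4·(-273) = 1211
Policy A (D − 15):
  C = 74
  P = 184 − 5·74 = -186
  B = 64 − 2·(-186) = 436
  D = 221 + 5·(-186) + 436 (−15 from intervention) = -288
  X = 263 + 4·74 + 4·436 + 4·(-288) = 1151
Change in X: 1151 − 1211 = -60

-60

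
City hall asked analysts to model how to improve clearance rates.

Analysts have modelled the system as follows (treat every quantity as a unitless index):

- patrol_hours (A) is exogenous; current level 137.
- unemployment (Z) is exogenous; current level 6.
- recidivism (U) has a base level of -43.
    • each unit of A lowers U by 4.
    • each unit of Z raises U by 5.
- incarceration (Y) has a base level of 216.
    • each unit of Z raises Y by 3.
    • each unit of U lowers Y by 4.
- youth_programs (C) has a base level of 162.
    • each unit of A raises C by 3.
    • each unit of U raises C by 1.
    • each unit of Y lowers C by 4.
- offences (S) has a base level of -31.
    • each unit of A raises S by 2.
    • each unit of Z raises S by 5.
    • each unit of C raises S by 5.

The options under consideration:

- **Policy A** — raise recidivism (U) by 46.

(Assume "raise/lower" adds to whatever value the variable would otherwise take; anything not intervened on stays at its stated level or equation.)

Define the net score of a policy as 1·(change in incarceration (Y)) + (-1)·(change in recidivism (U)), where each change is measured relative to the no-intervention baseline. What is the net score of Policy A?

Baseline:
  A = 137
  Z = 6
  U = -43 − 4·137 + 5·6 = -561
  Y = 216 + 3·6 − 4·(-561) = 2478
Policy A (U + 46):
  A = 137
  Z = 6
  U = -43 − 4·137 + 5·6 (+46 from intervention) = -515
  Y = 216 + 3·6 − 4·(-515) = 2294
ΔY = 2294 − 2478 = -184; ΔU = -515 − (-561) = 46
Score = 1·(-184) + (-1)·46 = -230

-230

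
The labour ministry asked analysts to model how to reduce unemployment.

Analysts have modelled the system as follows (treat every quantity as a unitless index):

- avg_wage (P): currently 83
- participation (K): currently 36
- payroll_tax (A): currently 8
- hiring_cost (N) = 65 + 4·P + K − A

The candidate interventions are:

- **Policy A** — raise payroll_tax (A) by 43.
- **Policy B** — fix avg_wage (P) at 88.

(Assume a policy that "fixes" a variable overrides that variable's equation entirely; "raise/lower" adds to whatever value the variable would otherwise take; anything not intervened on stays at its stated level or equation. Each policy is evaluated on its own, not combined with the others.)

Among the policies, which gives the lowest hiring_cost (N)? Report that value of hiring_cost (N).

382

Policy A (A + 43):
  P = 83
  K = 36
  A = 8 + 43 = 51
  N = 65 + 4·83 + 36 − 51 = 382
Policy B (P := 88):
  P = 88
  K = 36
  A = 8
  N = 65 + 4·88 + 36 − 8 = 445
Comparing — Policy A: N=382, Policy B: N=445. Lowest is 382 (Policy A).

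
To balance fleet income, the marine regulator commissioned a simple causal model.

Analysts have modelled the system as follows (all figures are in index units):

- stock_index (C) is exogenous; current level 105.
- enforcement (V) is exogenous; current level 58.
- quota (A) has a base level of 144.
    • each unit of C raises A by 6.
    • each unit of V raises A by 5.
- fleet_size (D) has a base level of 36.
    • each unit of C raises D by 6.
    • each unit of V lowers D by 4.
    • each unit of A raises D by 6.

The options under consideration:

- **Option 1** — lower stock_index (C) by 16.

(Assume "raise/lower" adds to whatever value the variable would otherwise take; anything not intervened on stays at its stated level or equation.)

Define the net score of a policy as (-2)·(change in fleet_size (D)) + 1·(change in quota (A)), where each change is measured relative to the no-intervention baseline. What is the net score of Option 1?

Baseline:
  C = 105
  V = 58
  A = 144 + 6·105 + 5·58 = 1064
  D = 36 + 6·105 − 4·58 + 6·1064 = 6818
Option 1 (C − 16):
  C = 105 − 16 = 89
  V = 58
  A = 144 + 6·89 + 5·58 = 968
  D = 36 + 6·89 − 4·58 + 6·968 = 6146
ΔD = 6146 − 6818 = -672; ΔA = 968 − 1064 = -96
Score = (-2)·(-672) + 1·(-96) = 1248

1248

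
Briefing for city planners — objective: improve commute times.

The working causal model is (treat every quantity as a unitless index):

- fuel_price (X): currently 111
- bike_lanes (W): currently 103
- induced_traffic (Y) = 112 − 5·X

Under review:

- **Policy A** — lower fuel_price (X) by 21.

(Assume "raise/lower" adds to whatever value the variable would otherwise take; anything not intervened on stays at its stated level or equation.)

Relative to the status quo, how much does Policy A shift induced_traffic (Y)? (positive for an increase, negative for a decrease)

Baseline:
  X = 111
  Y = 112 − 5·111 = -443
Policy A (X − 21):
  X = 111 − 21 = 90
  Y = 112 − 5·90 = -338
Change in Y: -338 − (-443) = 105

105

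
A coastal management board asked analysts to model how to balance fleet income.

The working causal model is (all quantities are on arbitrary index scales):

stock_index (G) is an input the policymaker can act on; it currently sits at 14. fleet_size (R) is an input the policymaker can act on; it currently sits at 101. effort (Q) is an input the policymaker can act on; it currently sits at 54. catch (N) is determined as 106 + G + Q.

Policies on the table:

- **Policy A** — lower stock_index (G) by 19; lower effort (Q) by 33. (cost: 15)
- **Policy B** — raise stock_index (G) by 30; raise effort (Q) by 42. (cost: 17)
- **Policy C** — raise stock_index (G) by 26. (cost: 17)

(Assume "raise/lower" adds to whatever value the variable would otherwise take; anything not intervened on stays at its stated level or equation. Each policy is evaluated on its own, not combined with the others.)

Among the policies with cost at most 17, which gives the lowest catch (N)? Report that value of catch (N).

Policy A (G − 19, Q − 33):
  G = 14 − 19 = -5
  Q = 54 − 33 = 21
  N = 106 + (-5) + 21 = 122
Policy B (G + 30, Q + 42):
  G = 14 + 30 = 44
  Q = 54 + 42 = 96
  N = 106 + 44 + 96 = 246
Policy C (G + 26):
  G = 14 + 26 = 40
  Q = 54
  N = 106 + 40 + 54 = 200
Comparing — Policy A: N=122, Policy B: N=246, Policy C: N=200. Lowest is 122 (Policy A).

122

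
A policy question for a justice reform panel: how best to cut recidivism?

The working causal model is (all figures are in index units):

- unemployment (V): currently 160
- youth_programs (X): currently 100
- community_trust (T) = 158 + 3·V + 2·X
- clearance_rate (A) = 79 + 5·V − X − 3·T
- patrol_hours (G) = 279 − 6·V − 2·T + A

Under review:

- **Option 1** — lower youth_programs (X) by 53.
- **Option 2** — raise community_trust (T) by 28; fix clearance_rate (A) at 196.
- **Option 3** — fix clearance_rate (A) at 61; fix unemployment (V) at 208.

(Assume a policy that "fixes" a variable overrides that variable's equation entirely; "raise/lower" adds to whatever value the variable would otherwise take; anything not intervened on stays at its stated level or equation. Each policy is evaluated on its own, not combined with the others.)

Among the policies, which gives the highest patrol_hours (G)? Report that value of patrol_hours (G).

Option 1 (X − 53):
  V = 160
  X = 100 − 53 = 47
  T = 158 + 3·160 + 2·47 = 732
  A = 79 + 5·160 − 47 − 3·732 = -1364
  G = 279 − 6·160 − 2·732 + (-1364) = -3509
Option 2 (T + 28, A := 196):
  V = 160
  X = 100
  T = 158 + 3·160 + 2·100 (+28 from intervention) = 866
  A = 196
  G = 279 − 6·160 − 2·866 + 196 = -2217
Option 3 (A := 61, V := 208):
  V = 208
  X = 100
  T = 158 + 3·208 + 2·100 = 982
  A = 61
  G = 279 − 6·208 − 2·982 + 61 = -2872
Comparing — Option 1: G=-3509, Option 2: G=-2217, Option 3: G=-2872. Highest is -2217 (Option 2).

-2217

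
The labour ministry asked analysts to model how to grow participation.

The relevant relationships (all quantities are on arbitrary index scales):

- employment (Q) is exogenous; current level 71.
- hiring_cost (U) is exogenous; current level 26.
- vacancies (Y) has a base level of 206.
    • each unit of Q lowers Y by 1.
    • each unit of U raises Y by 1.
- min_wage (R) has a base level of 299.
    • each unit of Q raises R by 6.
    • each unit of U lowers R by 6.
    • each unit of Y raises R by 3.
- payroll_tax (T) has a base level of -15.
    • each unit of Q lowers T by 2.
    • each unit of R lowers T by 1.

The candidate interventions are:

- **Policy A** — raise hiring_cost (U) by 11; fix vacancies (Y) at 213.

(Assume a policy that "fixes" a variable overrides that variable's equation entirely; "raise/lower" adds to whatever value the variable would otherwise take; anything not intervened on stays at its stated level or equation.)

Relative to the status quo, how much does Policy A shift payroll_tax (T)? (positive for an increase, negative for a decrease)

-90

Baseline:
  Q = 71
  U = 26
  Y = 206 − 71 + 26 = 161
  R = 299 + 6·71 − 6·26 + 3·161 = 1052
  T = -15 − 2·71 − 1052 = -1209
Policy A (U + 11, Y := 213):
  Q = 71
  U = 26 + 11 = 37
  Y = 213
  R = 299 + 6·71 − 6·37 + 3·213 = 1142
  T = -15 − 2·71 − 1142 = -1299
Change in T: -1299 − (-1209) = -90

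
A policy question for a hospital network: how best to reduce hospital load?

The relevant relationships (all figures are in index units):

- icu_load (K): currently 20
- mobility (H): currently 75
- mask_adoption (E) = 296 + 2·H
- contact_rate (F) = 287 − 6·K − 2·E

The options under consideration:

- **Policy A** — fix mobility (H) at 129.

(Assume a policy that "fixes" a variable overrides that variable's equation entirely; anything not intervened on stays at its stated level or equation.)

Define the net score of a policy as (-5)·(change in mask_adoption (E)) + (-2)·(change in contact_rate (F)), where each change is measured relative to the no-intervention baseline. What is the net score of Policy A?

Baseline:
  K = 20
  H = 75
  E = 296 + 2·75 = 446
  F = 287 − 6·20 − 2·446 = -725
Policy A (H := 129):
  K = 20
  H = 129
  E = 296 + 2·129 = 554
  F = 287 − 6·20 − 2·554 = -941
ΔE = 554 − 446 = 108; ΔF = -941 − (-725) = -216
Score = (-5)·108 + (-2)·(-216) = -108

-108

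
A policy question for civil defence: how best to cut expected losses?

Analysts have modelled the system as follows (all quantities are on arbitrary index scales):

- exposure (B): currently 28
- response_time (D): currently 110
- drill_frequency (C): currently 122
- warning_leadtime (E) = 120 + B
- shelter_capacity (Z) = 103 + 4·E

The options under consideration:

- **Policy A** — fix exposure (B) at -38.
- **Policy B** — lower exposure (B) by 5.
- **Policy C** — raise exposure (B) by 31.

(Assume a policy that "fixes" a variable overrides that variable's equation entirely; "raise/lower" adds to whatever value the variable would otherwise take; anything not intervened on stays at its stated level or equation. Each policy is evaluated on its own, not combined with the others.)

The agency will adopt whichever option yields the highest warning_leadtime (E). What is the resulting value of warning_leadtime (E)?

Policy A (B := -38):
  B = -38
  E = 120 + (-38) = 82
Policy B (B − 5):
  B = 28 − 5 = 23
  E = 120 + 23 = 143
Policy C (B + 31):
  B = 28 + 31 = 59
  E = 120 + 59 = 179
Comparing — Policy A: E=82, Policy B: E=143, Policy C: E=179. Highest is 179 (Policy C).

179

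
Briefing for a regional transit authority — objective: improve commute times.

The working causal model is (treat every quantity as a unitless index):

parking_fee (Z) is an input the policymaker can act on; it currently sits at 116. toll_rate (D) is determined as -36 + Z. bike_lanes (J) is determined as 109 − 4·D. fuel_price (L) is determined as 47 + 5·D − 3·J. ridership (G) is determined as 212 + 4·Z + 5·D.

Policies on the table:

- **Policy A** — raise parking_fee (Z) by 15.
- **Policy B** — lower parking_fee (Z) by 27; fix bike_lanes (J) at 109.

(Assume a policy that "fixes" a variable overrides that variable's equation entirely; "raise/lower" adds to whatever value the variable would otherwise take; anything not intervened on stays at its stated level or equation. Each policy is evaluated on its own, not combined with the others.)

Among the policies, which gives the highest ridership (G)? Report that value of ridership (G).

Policy A (Z + 15):
  Z = 116 + 15 = 131
  D = -36 + 131 = 95
  G = 212 + 4·131 + 5·95 = 1211
Policy B (Z − 27, J := 109):
  Z = 116 − 27 = 89
  D = -36 + 89 = 53
  G = 212 + 4·89 + 5·53 = 833
Comparing — Policy A: G=1211, Policy B: G=833. Highest is 1211 (Policy A).

1211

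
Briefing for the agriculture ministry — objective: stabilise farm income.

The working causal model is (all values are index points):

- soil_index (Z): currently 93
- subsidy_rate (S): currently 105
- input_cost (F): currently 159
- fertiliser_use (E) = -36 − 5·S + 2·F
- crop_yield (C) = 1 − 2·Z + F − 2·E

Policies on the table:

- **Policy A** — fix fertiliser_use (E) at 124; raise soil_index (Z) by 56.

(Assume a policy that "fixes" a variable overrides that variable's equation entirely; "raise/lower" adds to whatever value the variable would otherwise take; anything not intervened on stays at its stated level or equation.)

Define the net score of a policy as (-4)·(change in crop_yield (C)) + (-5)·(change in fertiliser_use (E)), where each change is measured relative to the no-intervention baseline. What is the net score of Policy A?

Baseline:
  Z = 93
  S = 105
  F = 159
  E = -36 − 5·105 + 2·159 = -243
  C = 1 − 2·93 + 159 − 2·(-243) = 460
Policy A (E := 124, Z + 56):
  Z = 93 + 56 = 149
  S = 105
  F = 159
  E = 124
  C = 1 − 2·149 + 159 − 2·124 = -386
ΔC = -386 − 460 = -846; ΔE = 124 − (-243) = 367
Score = (-4)·(-846) + (-5)·367 = 1549

1549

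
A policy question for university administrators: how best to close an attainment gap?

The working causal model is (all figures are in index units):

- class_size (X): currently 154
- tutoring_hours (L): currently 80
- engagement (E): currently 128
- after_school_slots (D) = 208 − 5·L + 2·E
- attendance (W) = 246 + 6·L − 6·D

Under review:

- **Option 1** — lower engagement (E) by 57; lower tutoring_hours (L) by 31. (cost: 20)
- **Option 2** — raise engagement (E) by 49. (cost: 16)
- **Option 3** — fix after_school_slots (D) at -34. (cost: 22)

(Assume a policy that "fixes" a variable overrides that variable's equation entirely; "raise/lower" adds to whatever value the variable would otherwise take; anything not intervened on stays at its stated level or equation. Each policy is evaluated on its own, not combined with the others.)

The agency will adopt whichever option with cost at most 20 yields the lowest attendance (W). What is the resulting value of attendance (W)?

Option 1 (E − 57, L − 31):
  L = 80 − 31 = 49
  E = 128 − 57 = 71
  D = 208 − 5·49 + 2·71 = 105
  W = 246 + 6·49 − 6·105 = -90
Option 2 (E + 49):
  L = 80
  E = 128 + 49 = 177
  D = 208 − 5·80 + 2·177 = 162
  W = 246 + 6·80 − 6·162 = -246
Comparing — Option 1: W=-90, Option 2: W=-246. Lowest is -246 (Option 2).

-246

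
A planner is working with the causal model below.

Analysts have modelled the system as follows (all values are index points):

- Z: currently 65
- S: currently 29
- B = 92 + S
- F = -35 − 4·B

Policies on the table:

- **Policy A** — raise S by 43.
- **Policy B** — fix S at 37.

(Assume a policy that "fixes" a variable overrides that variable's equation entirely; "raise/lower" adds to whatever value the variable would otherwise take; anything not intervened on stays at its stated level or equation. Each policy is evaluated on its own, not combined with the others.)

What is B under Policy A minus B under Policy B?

Policy A (S + 43):
  S = 29 + 43 = 72
  B = 92 + 72 = 164
Policy B (S := 37):
  S = 37
  B = 92 + 37 = 129
B: 164 − 129 = 35

35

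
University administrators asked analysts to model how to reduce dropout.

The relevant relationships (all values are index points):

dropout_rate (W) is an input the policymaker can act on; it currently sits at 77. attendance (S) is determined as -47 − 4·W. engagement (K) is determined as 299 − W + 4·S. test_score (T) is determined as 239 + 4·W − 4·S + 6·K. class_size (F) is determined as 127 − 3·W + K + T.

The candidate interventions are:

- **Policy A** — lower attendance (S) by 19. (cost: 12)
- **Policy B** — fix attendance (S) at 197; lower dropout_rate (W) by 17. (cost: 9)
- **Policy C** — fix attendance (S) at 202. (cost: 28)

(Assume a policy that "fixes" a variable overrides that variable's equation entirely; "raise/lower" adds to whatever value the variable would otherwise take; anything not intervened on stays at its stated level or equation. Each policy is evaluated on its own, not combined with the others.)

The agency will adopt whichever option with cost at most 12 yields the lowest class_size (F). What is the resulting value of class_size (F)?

Policy A (S − 19):
  W = 77
  S = -47 − 4·77 (−19 from intervention) = -374
  K = 299 − 77 + 4·(-374) = -1274
  T = 239 + 4·77 − 4·(-374) + 6·(-1274) = -5601
  F = 127 − 3·77 + (-1274) + (-5601) = -6979
Policy B (S := 197, W − 17):
  W = 77 − 17 = 60
  S = 197
  K = 299 − 60 + 4·197 = 1027
  T = 239 + 4·60 − 4·197 + 6·1027 = 5853
  F = 127 − 3·60 + 1027 + 5853 = 6827
Comparing — Policy A: F=-6979, Policy B: F=6827. Lowest is -6979 (Policy A).

-6979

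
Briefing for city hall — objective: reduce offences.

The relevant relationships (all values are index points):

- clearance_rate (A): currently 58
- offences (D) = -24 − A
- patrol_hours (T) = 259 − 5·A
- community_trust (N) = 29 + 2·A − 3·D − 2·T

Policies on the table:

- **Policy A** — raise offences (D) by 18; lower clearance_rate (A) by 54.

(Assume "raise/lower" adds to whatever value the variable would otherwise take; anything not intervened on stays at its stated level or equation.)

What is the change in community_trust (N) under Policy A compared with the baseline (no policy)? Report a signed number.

-864

Baseline:
  A = 58
  D = -24 − 58 = -82
  T = 259 − 5·58 = -31
  N = 29 + 2·58 − 3·(-82) − 2·(-31) = 453
Policy A (D + 18, A − 54):
  A = 58 − 54 = 4
  D = -24 − 4 (+18 from intervention) = -10
  T = 259 − 5·4 = 239
  N = 29 + 2·4 − 3·(-10) − 2·239 = -411
Change in N: -411 − 453 = -864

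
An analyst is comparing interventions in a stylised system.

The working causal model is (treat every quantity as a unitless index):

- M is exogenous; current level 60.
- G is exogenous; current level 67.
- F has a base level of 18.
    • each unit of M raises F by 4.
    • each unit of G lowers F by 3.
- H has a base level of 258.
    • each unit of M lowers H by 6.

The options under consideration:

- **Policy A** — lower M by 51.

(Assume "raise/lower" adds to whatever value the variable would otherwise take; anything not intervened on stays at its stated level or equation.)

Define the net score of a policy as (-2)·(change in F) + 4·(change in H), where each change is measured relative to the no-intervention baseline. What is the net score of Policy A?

1632

Baseline:
  M = 60
  G = 67
  F = 18 + 4·60 − 3·67 = 57
  H = 258 − 6·60 = -102
Policy A (M − 51):
  M = 60 − 51 = 9
  G = 67
  F = 18 + 4·9 − 3·67 = -147
  H = 258 − 6·9 = 204
ΔF = -147 − 57 = -204; ΔH = 204 − (-102) = 306
Score = (-2)·(-204) + 4·306 = 1632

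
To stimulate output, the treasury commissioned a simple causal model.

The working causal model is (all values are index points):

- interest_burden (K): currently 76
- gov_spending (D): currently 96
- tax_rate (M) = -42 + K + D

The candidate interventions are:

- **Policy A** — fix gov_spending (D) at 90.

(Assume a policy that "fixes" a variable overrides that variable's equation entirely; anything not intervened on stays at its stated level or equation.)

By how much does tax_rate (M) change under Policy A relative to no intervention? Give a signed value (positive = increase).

Baseline:
  K = 76
  D = 96
  M = -42 + 76 + 96 = 130
Policy A (D := 90):
  K = 76
  D = 90
  M = -42 + 76 + 90 = 124
Change in M: 124 − 130 = -6

-6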